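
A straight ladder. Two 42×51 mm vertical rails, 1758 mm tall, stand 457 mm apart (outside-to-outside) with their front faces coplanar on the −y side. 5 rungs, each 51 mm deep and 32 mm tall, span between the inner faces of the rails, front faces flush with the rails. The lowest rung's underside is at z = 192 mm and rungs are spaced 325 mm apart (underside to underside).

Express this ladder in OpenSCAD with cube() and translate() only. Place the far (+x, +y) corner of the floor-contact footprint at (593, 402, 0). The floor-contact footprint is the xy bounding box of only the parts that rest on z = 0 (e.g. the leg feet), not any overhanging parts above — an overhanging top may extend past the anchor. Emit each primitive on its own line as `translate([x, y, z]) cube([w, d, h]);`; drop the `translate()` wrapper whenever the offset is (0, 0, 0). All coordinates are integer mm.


translate([136, 351, 0]) cube([42, 51, 1758]);
translate([551, 351, 0]) cube([42, 51, 1758]);
translate([178, 351, 192]) cube([373, 51, 32]);
translate([178, 351, 517]) cube([373, 51, 32]);
translate([178, 351, 842]) cube([373, 51, 32]);
translate([178, 351, 1167]) cube([373, 51, 32]);
translate([178, 351, 1492]) cube([373, 51, 32]);


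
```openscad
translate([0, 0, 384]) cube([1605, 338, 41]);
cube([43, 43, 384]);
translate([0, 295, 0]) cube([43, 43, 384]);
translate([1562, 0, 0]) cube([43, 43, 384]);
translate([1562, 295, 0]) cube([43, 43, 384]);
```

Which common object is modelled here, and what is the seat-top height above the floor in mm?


A bench. The seat-top height is 425 mm.

A long slab on four corner posts — a bench. The slab sits at z = 384 with thickness 41, so the top is 384 + 41 = 425 mm.


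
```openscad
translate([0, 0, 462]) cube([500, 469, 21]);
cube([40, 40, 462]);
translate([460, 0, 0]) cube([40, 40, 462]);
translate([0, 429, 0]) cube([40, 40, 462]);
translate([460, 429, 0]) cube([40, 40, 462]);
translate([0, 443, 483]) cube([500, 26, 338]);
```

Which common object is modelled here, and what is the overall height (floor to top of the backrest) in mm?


A chair. The overall height is 821 mm.

A slab on four corner posts with a tall panel at the back — a chair. The seat slab sits at z = 462 with thickness 21, and the 338 mm backrest starts at the seat top, so the overall height is 462 + 21 + 338 = 821 mm.


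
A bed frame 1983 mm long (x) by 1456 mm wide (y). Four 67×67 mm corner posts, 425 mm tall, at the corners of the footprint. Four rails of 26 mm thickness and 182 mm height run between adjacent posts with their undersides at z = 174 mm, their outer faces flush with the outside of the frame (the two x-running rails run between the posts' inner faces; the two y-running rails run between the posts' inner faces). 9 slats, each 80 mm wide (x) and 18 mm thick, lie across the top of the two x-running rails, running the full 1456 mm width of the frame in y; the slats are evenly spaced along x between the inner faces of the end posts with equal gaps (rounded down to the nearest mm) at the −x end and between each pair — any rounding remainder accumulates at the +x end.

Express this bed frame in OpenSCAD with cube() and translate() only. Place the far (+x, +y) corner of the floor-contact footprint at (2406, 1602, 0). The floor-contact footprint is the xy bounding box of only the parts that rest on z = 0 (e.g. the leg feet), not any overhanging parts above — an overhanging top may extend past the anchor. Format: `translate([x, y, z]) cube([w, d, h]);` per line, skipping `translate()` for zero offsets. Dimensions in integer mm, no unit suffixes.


// slat z = rail_z + rail_h = 174 + 182 = 356
// slat gap = ⌊(1849 − 9·80) / 10⌋ = 112
translate([423, 146, 0]) cube([67, 67, 425]);
translate([423, 1535, 0]) cube([67, 67, 425]);
translate([2339, 146, 0]) cube([67, 67, 425]);
translate([2339, 1535, 0]) cube([67, 67, 425]);
translate([490, 146, 174]) cube([1849, 26, 182]);
translate([490, 1576, 174]) cube([1849, 26, 182]);
translate([423, 213, 174]) cube([26, 1322, 182]);
translate([2380, 213, 174]) cube([26, 1322, 182]);
translate([602, 146, 356]) cube([80, 1456, 18]);
translate([794, 146, 356]) cube([80, 1456, 18]);
translate([986, 146, 356]) cube([80, 1456, 18]);
translate([1178, 146, 356]) cube([80, 1456, 18]);
translate([1370, 146, 356]) cube([80, 1456, 18]);
translate([1562, 146, 356]) cube([80, 1456, 18]);
translate([1754, 146, 356]) cube([80, 1456, 18]);
translate([1946, 146, 356]) cube([80, 1456, 18]);
translate([2138, 146, 356]) cube([80, 1456, 18]);


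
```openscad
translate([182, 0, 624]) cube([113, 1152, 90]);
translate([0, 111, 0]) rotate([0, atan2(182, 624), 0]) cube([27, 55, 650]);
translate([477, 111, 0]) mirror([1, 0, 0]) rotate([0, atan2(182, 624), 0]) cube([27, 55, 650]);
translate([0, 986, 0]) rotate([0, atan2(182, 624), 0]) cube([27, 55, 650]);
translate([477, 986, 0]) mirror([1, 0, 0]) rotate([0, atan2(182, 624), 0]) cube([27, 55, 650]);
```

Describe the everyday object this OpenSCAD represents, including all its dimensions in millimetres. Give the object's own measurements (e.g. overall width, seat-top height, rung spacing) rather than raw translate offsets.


A sawhorse. A 113×1152×90 mm beam (x, y, z) sits on two A-frame leg pairs. Each pair is two raked legs of 27×55 mm section (55 mm along y) splaying symmetrically in x. Each leg rises 624 mm vertically over 182 mm of horizontal reach and is 650 mm long along its own axis. Every leg's outer bottom edge rests on the floor and its outer top edge meets a bottom edge of the beam — the left legs (tilting toward +x) meet the beam's −x bottom edge, the right legs (their mirror images, tilting toward −x) meet its +x bottom edge — so the leg tops tuck under the beam, the beam's underside is 624 mm above the floor, and the feet are 477 mm apart outside-to-outside with the beam centred between them. The two leg pairs are set in 111 mm from either end of the beam.


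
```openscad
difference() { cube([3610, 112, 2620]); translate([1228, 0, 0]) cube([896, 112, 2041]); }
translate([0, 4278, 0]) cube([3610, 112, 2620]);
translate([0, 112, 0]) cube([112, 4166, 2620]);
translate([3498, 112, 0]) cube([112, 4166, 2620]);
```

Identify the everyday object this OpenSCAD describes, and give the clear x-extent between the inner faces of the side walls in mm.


A single room. The interior width is 3386 mm.

Four walls enclosing a rectangle with a door in the front wall — a room. Outside width 3610 minus two 112 mm walls gives 3386 mm.


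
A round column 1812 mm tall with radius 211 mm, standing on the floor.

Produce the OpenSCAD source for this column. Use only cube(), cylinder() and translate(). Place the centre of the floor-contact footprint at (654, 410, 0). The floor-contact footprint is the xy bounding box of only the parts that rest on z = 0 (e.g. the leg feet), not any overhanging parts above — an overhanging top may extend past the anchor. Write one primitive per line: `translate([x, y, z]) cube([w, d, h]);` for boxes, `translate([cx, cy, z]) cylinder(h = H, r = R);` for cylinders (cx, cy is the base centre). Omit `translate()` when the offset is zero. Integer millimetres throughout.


translate([654, 410, 0]) cylinder(h = 1812, r = 211);


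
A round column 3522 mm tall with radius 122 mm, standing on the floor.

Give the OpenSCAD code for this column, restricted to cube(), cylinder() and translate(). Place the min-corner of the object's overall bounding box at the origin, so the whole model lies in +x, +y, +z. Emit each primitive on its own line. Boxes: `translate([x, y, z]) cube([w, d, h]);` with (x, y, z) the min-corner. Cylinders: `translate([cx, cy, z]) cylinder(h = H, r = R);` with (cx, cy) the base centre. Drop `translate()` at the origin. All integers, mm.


translate([122, 122, 0]) cylinder(h = 3522, r = 122);


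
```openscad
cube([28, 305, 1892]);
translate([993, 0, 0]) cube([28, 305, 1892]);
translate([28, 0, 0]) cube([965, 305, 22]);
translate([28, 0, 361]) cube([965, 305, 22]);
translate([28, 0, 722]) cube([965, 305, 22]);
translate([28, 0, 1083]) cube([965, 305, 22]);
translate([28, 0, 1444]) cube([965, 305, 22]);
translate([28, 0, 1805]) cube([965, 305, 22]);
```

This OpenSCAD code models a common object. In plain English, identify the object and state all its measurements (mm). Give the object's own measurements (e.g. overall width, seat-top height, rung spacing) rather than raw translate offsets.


An open bookshelf. Two side panels, each 28 mm thick, 305 mm deep and 1892 mm tall, stand 1021 mm apart (outside-to-outside). Between them sit 6 shelves, each 22 mm thick and 305 mm deep, spanning the full gap between the sides. The bottom shelf rests on the floor (its underside at z = 0) and the clear gap between one shelf's top and the next shelf's underside is 339 mm.


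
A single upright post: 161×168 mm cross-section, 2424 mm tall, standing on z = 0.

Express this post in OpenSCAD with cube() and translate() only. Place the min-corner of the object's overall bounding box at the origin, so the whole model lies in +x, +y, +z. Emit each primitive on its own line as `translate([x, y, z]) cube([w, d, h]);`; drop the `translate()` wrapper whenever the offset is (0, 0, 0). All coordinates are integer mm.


cube([161, 168, 2424]);


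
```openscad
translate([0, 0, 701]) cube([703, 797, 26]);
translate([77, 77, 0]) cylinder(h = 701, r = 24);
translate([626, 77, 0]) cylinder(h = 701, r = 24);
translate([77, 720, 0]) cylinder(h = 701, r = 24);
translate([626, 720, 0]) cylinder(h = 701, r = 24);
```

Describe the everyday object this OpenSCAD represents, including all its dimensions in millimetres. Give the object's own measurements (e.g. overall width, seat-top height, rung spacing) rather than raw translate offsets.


A table: top 703 mm (x) × 797 mm (y), 26 mm thick, upper face at z = 727 mm, on four round legs of 48 mm diameter, each leg's bounding box inset 53 mm from the nearest pair of top edges from z = 0 to the bottom of the top.


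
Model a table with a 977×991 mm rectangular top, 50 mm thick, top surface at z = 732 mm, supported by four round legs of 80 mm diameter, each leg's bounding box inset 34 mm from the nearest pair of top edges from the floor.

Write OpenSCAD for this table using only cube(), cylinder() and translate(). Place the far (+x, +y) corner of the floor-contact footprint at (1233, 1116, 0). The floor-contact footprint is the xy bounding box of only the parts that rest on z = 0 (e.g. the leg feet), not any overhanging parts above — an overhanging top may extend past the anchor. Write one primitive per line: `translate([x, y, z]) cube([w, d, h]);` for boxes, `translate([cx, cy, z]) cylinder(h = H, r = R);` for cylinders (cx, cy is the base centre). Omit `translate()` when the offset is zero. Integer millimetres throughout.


// leg_h = 732 - 50 = 682
translate([290, 159, 682]) cube([977, 991, 50]);
translate([364, 233, 0]) cylinder(h = 682, r = 40);
translate([1193, 233, 0]) cylinder(h = 682, r = 40);
translate([364, 1076, 0]) cylinder(h = 682, r = 40);
translate([1193, 1076, 0]) cylinder(h = 682, r = 40);


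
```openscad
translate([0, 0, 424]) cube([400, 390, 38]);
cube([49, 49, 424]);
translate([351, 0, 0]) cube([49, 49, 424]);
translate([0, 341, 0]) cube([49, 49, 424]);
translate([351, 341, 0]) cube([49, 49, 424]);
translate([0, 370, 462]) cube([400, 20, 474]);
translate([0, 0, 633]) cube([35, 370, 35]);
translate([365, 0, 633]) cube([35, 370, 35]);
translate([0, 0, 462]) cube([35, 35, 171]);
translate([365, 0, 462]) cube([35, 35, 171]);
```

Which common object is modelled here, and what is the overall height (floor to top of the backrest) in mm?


A chair. The overall height is 936 mm.

A slab on four corner posts with a tall panel at the back — a chair. The seat slab sits at z = 424 with thickness 38, and the 474 mm backrest starts at the seat top, so the overall height is 424 + 38 + 474 = 936 mm.


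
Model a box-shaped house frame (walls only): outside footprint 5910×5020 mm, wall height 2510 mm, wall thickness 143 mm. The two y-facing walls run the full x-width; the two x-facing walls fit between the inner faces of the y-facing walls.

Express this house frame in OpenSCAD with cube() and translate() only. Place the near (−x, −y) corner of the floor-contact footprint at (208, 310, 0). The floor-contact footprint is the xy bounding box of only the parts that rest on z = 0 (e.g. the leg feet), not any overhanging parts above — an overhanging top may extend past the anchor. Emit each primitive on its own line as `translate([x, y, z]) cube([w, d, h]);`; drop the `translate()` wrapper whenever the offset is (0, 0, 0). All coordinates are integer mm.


translate([208, 310, 0]) cube([5910, 143, 2510]);
translate([208, 5187, 0]) cube([5910, 143, 2510]);
translate([208, 453, 0]) cube([143, 4734, 2510]);
translate([5975, 453, 0]) cube([143, 4734, 2510]);


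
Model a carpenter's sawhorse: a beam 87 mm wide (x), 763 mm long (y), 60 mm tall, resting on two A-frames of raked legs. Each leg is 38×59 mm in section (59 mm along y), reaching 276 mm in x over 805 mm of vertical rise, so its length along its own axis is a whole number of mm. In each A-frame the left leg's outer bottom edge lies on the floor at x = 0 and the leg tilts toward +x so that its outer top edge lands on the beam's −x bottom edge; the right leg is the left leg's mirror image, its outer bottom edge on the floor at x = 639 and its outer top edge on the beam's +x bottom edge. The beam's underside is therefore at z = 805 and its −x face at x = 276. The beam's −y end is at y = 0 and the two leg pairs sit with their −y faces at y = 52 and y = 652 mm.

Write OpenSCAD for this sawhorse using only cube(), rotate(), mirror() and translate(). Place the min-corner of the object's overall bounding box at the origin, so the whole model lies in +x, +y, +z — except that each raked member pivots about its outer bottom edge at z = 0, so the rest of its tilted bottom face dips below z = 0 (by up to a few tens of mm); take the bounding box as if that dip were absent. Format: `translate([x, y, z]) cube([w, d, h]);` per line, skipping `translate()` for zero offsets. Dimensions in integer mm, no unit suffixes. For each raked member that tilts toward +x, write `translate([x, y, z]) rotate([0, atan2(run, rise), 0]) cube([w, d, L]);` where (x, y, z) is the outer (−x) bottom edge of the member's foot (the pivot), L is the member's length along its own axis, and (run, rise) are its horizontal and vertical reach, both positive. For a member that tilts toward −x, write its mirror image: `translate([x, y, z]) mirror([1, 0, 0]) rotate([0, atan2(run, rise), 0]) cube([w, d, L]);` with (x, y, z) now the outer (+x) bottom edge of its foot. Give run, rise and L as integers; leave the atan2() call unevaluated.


translate([276, 0, 805]) cube([87, 763, 60]);
translate([0, 52, 0]) rotate([0, atan2(276, 805), 0]) cube([38, 59, 851]);
translate([639, 52, 0]) mirror([1, 0, 0]) rotate([0, atan2(276, 805), 0]) cube([38, 59, 851]);
translate([0, 652, 0]) rotate([0, atan2(276, 805), 0]) cube([38, 59, 851]);
translate([639, 652, 0]) mirror([1, 0, 0]) rotate([0, atan2(276, 805), 0]) cube([38, 59, 851]);


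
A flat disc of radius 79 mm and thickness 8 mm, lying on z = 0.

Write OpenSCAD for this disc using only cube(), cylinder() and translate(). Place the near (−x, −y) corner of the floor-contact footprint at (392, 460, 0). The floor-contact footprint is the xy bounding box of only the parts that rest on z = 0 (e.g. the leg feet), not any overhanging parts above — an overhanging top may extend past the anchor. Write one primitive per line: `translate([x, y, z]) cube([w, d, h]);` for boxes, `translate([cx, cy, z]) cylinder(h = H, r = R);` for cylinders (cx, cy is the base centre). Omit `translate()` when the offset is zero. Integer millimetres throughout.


translate([471, 539, 0]) cylinder(h = 8, r = 79);


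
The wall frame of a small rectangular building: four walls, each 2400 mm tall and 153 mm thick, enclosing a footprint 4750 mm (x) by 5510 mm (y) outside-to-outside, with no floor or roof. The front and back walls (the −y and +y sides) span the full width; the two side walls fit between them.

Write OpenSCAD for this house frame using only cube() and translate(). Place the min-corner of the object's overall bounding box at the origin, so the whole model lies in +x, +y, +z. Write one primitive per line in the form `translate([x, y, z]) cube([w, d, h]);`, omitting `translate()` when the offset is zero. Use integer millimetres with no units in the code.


cube([4750, 153, 2400]);
translate([0, 5357, 0]) cube([4750, 153, 2400]);
translate([0, 153, 0]) cube([153, 5204, 2400]);
translate([4597, 153, 0]) cube([153, 5204, 2400]);


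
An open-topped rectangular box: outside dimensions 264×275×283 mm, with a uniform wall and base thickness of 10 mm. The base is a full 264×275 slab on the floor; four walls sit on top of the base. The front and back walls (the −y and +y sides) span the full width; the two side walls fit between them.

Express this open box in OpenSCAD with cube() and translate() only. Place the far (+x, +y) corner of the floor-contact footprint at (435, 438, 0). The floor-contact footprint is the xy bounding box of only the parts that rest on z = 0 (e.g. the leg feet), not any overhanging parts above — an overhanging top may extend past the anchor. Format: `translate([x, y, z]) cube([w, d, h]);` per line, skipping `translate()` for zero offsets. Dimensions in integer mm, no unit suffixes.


translate([171, 163, 0]) cube([264, 275, 10]);
translate([171, 163, 10]) cube([264, 10, 273]);
translate([171, 428, 10]) cube([264, 10, 273]);
translate([171, 173, 10]) cube([10, 255, 273]);
translate([425, 173, 10]) cube([10, 255, 273]);


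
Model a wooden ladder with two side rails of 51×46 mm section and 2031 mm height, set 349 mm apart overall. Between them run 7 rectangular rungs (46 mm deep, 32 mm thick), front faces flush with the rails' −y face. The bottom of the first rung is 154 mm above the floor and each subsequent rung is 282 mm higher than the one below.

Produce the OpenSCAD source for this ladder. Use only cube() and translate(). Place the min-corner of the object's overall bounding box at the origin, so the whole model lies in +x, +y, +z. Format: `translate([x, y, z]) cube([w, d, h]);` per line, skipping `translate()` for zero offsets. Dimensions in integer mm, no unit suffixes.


cube([51, 46, 2031]);
translate([298, 0, 0]) cube([51, 46, 2031]);
translate([51, 0, 154]) cube([247, 46, 32]);
translate([51, 0, 436]) cube([247, 46, 32]);
translate([51, 0, 718]) cube([247, 46, 32]);
translate([51, 0, 1000]) cube([247, 46, 32]);
translate([51, 0, 1282]) cube([247, 46, 32]);
translate([51, 0, 1564]) cube([247, 46, 32]);
translate([51, 0, 1846]) cube([247, 46, 32]);


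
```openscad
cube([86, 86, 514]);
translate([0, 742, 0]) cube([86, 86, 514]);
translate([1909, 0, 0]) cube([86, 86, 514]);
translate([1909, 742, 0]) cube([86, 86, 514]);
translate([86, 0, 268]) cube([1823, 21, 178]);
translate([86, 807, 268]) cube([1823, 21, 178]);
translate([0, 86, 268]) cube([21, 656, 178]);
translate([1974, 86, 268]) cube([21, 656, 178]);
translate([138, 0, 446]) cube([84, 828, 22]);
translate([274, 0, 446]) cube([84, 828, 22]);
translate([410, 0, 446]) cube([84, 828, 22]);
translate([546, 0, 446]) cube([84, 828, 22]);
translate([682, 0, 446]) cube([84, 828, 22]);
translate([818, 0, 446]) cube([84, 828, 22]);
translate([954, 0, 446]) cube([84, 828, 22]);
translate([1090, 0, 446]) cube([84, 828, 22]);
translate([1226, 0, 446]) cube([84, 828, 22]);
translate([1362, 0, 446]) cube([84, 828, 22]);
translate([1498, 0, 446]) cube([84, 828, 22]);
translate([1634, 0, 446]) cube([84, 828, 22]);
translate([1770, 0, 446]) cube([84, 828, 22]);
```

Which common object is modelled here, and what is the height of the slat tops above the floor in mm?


A bed frame. The slat-top height is 468 mm.

Four posts, four rails, and a row of slats — a bed frame. Slats sit on the rails at z = 268 + 178 = 446; with slat thickness 22, the top is 468 mm.


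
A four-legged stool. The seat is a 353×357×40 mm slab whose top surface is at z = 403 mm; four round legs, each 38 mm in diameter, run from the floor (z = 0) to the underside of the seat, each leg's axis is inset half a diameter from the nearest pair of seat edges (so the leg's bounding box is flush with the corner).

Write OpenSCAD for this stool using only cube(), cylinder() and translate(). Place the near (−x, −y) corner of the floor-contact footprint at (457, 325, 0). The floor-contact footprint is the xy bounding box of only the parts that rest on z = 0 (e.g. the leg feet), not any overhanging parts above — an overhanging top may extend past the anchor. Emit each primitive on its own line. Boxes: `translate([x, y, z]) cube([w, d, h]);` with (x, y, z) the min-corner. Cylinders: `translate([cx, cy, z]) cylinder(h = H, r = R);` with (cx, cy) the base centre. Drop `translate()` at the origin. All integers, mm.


translate([457, 325, 363]) cube([353, 357, 40]);
translate([476, 344, 0]) cylinder(h = 363, r = 19);
translate([791, 344, 0]) cylinder(h = 363, r = 19);
translate([476, 663, 0]) cylinder(h = 363, r = 19);
translate([791, 663, 0]) cylinder(h = 363, r = 19);


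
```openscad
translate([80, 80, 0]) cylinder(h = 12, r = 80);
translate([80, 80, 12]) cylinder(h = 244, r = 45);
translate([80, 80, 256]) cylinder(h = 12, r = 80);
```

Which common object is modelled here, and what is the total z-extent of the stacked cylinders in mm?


A spool. The overall height is 268 mm.

Three coaxial cylinders, large–small–large — a spool. Two 12 mm flanges and a 244 mm core give 12 + 244 + 12 = 268 mm.


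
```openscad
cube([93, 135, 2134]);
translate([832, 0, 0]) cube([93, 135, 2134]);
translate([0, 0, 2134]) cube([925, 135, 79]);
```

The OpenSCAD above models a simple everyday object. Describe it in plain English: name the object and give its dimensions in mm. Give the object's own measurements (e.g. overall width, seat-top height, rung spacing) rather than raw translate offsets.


A door frame. The clear opening is 739 mm wide and 2134 mm high. Two 93 mm wide jambs, 135 mm deep, stand either side of the opening from the floor to the top of the opening. A 79 mm thick head sits across the top of both jambs, spanning the full outside width of the frame.


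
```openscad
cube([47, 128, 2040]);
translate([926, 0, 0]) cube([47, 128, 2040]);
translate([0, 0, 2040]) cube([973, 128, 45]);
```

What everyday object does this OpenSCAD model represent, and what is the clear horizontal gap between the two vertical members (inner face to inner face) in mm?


A door frame. The clear opening width is 879 mm.

Two 2040 mm tall posts with a header on top — a door frame. The left jamb is 47 mm wide at x = 0; the right jamb starts at x = 926. The clear opening is 926 − 47 = 879 mm.


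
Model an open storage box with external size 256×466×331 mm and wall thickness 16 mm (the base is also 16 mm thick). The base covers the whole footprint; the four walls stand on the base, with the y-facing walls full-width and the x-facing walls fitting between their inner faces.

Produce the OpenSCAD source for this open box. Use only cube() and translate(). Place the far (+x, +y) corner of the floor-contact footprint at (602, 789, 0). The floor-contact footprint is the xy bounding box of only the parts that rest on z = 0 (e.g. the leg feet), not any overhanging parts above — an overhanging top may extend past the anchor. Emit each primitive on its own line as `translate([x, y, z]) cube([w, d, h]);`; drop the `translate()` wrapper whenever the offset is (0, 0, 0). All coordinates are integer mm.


translate([346, 323, 0]) cube([256, 466, 16]);
translate([346, 323, 16]) cube([256, 16, 315]);
translate([346, 773, 16]) cube([256, 16, 315]);
translate([346, 339, 16]) cube([16, 434, 315]);
translate([586, 339, 16]) cube([16, 434, 315]);


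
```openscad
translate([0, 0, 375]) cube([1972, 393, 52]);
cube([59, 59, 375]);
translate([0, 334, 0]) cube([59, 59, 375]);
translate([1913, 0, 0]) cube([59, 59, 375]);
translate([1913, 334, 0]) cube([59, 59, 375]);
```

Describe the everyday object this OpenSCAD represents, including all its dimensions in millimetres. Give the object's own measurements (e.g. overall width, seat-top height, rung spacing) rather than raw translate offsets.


A long wooden bench with a 1972 mm (x) × 393 mm (y) seat, 52 mm thick, its top surface 427 mm above the floor. Four 59 mm square legs at the seat corners, flush with the edges, run from z = 0 to the seat underside.


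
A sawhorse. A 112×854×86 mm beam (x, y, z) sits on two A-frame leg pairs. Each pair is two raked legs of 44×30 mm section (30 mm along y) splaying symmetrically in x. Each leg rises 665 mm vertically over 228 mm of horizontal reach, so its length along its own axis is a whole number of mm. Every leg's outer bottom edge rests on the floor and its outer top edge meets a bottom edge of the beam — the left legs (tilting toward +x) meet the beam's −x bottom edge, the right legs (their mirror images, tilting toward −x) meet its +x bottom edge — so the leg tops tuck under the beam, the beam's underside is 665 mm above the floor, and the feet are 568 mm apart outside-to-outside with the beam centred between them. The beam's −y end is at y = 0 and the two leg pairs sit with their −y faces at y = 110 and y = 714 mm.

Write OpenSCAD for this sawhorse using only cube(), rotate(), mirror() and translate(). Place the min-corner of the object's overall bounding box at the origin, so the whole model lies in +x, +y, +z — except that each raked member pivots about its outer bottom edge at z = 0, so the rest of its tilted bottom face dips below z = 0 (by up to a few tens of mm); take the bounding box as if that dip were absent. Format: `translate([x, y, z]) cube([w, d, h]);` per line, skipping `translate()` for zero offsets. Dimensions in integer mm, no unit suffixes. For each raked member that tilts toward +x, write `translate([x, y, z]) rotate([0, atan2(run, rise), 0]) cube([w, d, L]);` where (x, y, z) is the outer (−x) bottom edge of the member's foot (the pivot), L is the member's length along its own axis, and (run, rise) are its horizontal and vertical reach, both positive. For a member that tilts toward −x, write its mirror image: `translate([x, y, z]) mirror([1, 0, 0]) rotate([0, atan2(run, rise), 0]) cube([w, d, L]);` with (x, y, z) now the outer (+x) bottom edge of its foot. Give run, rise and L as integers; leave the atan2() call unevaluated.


translate([228, 0, 665]) cube([112, 854, 86]);
translate([0, 110, 0]) rotate([0, atan2(228, 665), 0]) cube([44, 30, 703]);
translate([568, 110, 0]) mirror([1, 0, 0]) rotate([0, atan2(228, 665), 0]) cube([44, 30, 703]);
translate([0, 714, 0]) rotate([0, atan2(228, 665), 0]) cube([44, 30, 703]);
translate([568, 714, 0]) mirror([1, 0, 0]) rotate([0, atan2(228, 665), 0]) cube([44, 30, 703]);


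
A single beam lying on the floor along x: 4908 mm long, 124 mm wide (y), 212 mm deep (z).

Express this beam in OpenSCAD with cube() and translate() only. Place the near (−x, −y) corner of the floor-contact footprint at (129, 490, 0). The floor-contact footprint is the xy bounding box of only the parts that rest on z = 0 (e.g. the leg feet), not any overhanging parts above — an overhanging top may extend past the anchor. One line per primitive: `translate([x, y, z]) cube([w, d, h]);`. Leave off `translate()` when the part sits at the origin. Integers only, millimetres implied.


translate([129, 490, 0]) cube([4908, 124, 212]);


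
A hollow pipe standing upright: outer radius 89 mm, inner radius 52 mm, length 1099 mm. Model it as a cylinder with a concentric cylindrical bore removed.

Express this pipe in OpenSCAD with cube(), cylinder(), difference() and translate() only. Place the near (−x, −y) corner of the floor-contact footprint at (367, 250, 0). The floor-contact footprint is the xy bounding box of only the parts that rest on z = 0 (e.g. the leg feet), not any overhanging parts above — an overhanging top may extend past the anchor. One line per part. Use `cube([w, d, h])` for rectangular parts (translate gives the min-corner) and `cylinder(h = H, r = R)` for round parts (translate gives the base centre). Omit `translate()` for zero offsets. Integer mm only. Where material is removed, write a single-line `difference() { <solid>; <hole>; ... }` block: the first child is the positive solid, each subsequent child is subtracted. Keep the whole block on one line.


difference() { translate([456, 339, 0]) cylinder(h = 1099, r = 89); translate([456, 339, 0]) cylinder(h = 1099, r = 52); }


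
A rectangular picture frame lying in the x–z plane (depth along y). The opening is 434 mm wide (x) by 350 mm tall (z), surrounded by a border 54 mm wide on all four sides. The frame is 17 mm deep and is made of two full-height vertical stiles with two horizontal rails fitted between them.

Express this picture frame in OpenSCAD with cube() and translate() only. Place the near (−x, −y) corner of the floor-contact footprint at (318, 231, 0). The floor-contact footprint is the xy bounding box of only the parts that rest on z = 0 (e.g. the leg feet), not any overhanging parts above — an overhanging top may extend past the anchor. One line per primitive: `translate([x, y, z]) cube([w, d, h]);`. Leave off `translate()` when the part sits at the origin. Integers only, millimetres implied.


translate([318, 231, 0]) cube([54, 17, 458]);
translate([806, 231, 0]) cube([54, 17, 458]);
translate([372, 231, 0]) cube([434, 17, 54]);
translate([372, 231, 404]) cube([434, 17, 54]);


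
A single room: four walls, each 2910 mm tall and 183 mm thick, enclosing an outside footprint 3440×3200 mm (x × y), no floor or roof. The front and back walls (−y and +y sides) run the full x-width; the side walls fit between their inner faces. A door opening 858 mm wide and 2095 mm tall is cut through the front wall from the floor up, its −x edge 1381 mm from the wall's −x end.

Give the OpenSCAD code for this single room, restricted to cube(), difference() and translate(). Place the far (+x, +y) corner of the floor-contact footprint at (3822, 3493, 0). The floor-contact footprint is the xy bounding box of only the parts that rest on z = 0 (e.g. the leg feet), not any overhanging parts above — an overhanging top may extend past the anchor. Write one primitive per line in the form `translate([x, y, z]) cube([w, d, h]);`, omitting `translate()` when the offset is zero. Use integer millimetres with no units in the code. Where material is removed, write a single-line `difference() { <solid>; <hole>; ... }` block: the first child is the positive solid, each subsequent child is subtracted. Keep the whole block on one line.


difference() { translate([382, 293, 0]) cube([3440, 183, 2910]); translate([1763, 293, 0]) cube([858, 183, 2095]); }
translate([382, 3310, 0]) cube([3440, 183, 2910]);
translate([382, 476, 0]) cube([183, 2834, 2910]);
translate([3639, 476, 0]) cube([183, 2834, 2910]);


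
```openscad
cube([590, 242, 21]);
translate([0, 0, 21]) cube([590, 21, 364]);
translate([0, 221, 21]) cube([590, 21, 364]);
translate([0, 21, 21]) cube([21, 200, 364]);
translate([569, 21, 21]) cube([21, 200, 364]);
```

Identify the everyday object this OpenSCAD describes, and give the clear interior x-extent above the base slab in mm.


An open box. The internal width is 548 mm.

A 590×242 base slab with four walls standing on it — an open box. The base is 590 mm wide and the walls are 21 mm thick, so the internal width is 590 − 2 × 21 = 548 mm.


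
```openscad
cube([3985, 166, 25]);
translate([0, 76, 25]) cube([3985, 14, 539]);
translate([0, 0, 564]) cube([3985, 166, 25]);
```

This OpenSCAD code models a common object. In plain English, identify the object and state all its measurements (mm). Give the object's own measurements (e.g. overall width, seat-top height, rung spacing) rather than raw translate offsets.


An I-beam lying along x, 3985 mm long. Overall section height 589 mm. Two flanges 166 mm wide (y) and 25 mm thick, one on the floor and one at the top; a web 14 mm thick runs between them, centred on the flange width.


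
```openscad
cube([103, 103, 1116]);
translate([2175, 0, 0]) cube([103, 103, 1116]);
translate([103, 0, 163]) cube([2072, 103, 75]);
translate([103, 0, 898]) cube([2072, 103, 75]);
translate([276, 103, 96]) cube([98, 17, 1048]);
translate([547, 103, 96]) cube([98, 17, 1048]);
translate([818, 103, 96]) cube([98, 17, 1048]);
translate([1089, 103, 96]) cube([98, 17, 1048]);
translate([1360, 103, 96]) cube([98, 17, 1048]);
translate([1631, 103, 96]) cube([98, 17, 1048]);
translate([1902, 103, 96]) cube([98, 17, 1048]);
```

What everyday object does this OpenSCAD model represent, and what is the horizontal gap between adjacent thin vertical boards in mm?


A fence section. The picket gap is 173 mm.

Two posts, two rails, 7 pickets — a fence section. Span 2072 mm holds 7 pickets of 98 mm with 8 equal gaps: ⌊(2072 − 7·98) / 8⌋ = 173 mm.


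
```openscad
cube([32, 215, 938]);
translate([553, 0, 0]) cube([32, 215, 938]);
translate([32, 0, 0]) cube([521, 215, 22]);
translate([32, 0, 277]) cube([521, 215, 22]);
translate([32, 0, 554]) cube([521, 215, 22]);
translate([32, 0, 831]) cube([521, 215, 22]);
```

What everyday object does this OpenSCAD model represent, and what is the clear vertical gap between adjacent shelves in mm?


A bookshelf. The clear shelf gap is 255 mm.

Two tall side panels with 4 horizontal boards between them — a bookshelf. The first two shelf undersides are at z = 0 and z = 277; with shelf thickness 22, the clear gap is 277 − 0 − 22 = 255 mm.


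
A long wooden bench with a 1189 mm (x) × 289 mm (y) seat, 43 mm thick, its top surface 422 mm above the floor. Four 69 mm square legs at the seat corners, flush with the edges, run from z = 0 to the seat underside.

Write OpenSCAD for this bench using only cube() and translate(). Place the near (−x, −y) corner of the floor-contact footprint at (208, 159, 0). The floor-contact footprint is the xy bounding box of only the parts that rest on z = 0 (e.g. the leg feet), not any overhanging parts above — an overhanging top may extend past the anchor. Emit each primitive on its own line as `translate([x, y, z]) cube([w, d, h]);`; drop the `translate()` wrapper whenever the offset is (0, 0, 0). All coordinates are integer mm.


translate([208, 159, 379]) cube([1189, 289, 43]);
translate([208, 159, 0]) cube([69, 69, 379]);
translate([208, 379, 0]) cube([69, 69, 379]);
translate([1328, 159, 0]) cube([69, 69, 379]);
translate([1328, 379, 0]) cube([69, 69, 379]);


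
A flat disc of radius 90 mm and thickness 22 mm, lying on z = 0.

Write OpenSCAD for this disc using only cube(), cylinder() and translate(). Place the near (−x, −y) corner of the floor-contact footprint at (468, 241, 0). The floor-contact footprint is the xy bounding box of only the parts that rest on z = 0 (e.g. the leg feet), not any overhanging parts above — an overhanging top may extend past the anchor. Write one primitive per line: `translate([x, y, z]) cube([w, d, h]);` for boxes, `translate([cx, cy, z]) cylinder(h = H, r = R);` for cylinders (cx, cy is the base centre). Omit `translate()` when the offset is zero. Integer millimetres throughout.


translate([558, 331, 0]) cylinder(h = 22, r = 90);


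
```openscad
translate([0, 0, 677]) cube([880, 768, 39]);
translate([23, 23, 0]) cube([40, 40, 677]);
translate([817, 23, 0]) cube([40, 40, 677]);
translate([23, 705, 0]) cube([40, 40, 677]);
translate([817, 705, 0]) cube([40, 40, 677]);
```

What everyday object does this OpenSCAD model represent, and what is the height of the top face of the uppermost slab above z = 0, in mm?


A table. The table height is 716 mm.

A 880×768×39 slab sits at z = 677 on four 40 mm square posts — a table. The top surface is at 677 + 39 = 716 mm.


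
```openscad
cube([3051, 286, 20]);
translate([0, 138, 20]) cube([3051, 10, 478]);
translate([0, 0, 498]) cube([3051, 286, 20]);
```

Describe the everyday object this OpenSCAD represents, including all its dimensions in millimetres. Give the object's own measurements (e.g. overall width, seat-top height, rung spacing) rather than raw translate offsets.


An I-beam lying along x, 3051 mm long. Overall section height 518 mm. Two flanges 286 mm wide (y) and 20 mm thick, one on the floor and one at the top; a web 10 mm thick runs between them, centred on the flange width.


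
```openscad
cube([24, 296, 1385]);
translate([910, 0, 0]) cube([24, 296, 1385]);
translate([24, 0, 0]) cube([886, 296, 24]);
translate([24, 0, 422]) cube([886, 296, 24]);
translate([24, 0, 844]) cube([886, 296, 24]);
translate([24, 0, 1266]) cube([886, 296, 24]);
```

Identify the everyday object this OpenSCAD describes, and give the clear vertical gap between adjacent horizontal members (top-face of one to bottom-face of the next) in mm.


A bookshelf. The clear shelf gap is 398 mm.

Two tall side panels with 4 horizontal boards between them — a bookshelf. The first two shelf undersides are at z = 0 and z = 422; with shelf thickness 24, the clear gap is 422 − 0 − 24 = 398 mm.


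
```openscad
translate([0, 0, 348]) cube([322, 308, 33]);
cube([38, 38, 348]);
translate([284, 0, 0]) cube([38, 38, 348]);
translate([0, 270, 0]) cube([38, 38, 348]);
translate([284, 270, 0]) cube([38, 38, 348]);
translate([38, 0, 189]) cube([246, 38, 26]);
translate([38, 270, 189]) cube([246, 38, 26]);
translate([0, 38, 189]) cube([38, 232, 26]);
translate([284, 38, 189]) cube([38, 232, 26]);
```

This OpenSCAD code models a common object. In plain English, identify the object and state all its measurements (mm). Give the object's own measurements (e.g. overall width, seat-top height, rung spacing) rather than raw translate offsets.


A four-legged stool. The seat is a 322×308×33 mm slab whose top surface is at z = 381 mm; four square legs, each 38×38 mm in cross-section, run from the floor (z = 0) to the underside of the seat, each flush with a corner of the seat. Four stretchers, 38 mm wide and 26 mm tall, connect adjacent legs with their undersides at z = 189 mm, each running between the inner faces of the legs it joins and aligned with the legs' outer faces on the other axis.


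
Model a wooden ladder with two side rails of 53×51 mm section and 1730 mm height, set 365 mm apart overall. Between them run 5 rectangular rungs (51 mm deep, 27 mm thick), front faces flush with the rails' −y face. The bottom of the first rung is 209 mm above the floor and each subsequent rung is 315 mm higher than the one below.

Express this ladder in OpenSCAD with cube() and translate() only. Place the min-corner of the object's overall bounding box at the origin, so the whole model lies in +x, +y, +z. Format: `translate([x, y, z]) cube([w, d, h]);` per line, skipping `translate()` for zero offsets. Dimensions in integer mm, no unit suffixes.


// rung span = 365 - 2*53 = 259
// rung[k] z = 209 + k*315
cube([53, 51, 1730]);
translate([312, 0, 0]) cube([53, 51, 1730]);
translate([53, 0, 209]) cube([259, 51, 27]);
translate([53, 0, 524]) cube([259, 51, 27]);
translate([53, 0, 839]) cube([259, 51, 27]);
translate([53, 0, 1154]) cube([259, 51, 27]);
translate([53, 0, 1469]) cube([259, 51, 27]);


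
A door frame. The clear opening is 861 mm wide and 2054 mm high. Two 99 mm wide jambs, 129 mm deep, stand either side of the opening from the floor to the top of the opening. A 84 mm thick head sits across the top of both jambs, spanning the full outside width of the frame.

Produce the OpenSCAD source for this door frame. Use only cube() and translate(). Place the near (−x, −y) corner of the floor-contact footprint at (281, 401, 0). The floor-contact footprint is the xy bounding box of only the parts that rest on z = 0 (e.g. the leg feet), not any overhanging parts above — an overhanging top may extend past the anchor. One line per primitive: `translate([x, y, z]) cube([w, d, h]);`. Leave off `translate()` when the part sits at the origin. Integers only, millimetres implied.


translate([281, 401, 0]) cube([99, 129, 2054]);
translate([1241, 401, 0]) cube([99, 129, 2054]);
translate([281, 401, 2054]) cube([1059, 129, 84]);
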